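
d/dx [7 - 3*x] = -3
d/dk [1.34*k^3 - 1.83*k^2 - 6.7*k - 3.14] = 4.02*k^2 - 3.66*k - 6.7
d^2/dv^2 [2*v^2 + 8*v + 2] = 4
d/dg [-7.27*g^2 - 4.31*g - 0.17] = -14.54*g - 4.31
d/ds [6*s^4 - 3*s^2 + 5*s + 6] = 24*s^3 - 6*s + 5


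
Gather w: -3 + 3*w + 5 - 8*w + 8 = 10 - 5*w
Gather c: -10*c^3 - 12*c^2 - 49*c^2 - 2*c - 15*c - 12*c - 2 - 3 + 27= -10*c^3 - 61*c^2 - 29*c + 22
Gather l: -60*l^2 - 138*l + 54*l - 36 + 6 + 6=-60*l^2 - 84*l - 24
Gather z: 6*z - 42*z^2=-42*z^2 + 6*z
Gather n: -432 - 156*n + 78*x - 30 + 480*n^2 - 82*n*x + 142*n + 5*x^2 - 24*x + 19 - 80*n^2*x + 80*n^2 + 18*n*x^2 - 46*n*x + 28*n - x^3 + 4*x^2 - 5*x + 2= n^2*(560 - 80*x) + n*(18*x^2 - 128*x + 14) - x^3 + 9*x^2 + 49*x - 441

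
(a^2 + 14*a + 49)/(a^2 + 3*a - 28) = (a + 7)/(a - 4)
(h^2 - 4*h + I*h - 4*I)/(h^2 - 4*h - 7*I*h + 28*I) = (h + I)/(h - 7*I)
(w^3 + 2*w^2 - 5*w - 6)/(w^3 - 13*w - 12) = (w - 2)/(w - 4)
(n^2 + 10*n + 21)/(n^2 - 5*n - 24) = (n + 7)/(n - 8)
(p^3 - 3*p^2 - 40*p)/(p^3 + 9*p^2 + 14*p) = (p^2 - 3*p - 40)/(p^2 + 9*p + 14)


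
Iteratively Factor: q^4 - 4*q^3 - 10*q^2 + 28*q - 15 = (q - 1)*(q^3 - 3*q^2 - 13*q + 15) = (q - 1)*(q + 3)*(q^2 - 6*q + 5) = (q - 1)^2*(q + 3)*(q - 5)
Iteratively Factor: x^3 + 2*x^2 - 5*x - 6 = (x + 3)*(x^2 - x - 2) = (x - 2)*(x + 3)*(x + 1)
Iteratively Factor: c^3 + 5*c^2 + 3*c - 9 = (c - 1)*(c^2 + 6*c + 9) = (c - 1)*(c + 3)*(c + 3)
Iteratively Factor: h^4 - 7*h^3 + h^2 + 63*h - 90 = (h - 2)*(h^3 - 5*h^2 - 9*h + 45) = (h - 2)*(h + 3)*(h^2 - 8*h + 15) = (h - 3)*(h - 2)*(h + 3)*(h - 5)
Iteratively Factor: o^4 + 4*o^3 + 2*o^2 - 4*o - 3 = (o + 1)*(o^3 + 3*o^2 - o - 3) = (o - 1)*(o + 1)*(o^2 + 4*o + 3) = (o - 1)*(o + 1)*(o + 3)*(o + 1)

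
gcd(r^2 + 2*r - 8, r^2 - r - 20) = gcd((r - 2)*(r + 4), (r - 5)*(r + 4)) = r + 4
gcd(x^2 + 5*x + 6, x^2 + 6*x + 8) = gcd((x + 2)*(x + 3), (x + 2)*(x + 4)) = x + 2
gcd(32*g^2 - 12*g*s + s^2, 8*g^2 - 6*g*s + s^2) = -4*g + s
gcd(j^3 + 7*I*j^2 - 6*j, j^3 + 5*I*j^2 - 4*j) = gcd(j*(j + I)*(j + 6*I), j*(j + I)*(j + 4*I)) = j^2 + I*j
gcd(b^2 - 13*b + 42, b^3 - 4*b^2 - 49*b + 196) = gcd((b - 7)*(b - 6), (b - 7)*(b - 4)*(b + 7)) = b - 7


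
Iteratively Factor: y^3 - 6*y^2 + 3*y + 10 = (y + 1)*(y^2 - 7*y + 10) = (y - 5)*(y + 1)*(y - 2)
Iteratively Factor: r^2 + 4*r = (r + 4)*(r)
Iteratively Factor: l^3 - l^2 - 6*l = (l)*(l^2 - l - 6) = l*(l - 3)*(l + 2)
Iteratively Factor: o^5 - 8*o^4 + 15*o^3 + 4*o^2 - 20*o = (o - 2)*(o^4 - 6*o^3 + 3*o^2 + 10*o) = (o - 2)*(o + 1)*(o^3 - 7*o^2 + 10*o) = (o - 5)*(o - 2)*(o + 1)*(o^2 - 2*o) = (o - 5)*(o - 2)^2*(o + 1)*(o)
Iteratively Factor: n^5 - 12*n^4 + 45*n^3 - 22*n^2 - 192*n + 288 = (n + 2)*(n^4 - 14*n^3 + 73*n^2 - 168*n + 144) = (n - 3)*(n + 2)*(n^3 - 11*n^2 + 40*n - 48) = (n - 4)*(n - 3)*(n + 2)*(n^2 - 7*n + 12) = (n - 4)*(n - 3)^2*(n + 2)*(n - 4)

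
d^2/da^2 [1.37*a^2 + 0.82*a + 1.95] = 2.74000000000000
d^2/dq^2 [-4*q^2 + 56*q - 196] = -8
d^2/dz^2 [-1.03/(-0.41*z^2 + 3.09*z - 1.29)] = (-0.346286*z^2 + 2.609814*z + 1.03*(0.82*z - 3.09)*(1.64*z - 6.18) - 1.089534)/(0.41*z^2 - 3.09*z + 1.29)^3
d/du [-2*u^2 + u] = 1 - 4*u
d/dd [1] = 0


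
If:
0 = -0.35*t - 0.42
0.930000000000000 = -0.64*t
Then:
No Solution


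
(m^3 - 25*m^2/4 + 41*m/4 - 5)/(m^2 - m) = m - 21/4 + 5/m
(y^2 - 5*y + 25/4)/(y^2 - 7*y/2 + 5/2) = (y - 5/2)/(y - 1)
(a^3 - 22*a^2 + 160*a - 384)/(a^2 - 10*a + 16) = (a^2 - 14*a + 48)/(a - 2)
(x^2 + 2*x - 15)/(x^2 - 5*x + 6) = (x + 5)/(x - 2)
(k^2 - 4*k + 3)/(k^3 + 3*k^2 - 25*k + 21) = 1/(k + 7)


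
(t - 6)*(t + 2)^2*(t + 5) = t^4 + 3*t^3 - 30*t^2 - 124*t - 120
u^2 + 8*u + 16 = (u + 4)^2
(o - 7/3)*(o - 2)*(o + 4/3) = o^3 - 3*o^2 - 10*o/9 + 56/9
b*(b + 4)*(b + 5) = b^3 + 9*b^2 + 20*b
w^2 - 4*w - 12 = (w - 6)*(w + 2)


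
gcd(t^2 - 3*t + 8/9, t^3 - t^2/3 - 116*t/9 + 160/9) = t - 8/3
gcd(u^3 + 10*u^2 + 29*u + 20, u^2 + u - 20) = u + 5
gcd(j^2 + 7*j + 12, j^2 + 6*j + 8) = j + 4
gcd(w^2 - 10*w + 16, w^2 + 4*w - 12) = w - 2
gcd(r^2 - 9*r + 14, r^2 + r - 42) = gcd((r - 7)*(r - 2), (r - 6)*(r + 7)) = 1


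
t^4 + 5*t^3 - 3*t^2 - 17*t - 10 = (t - 2)*(t + 1)^2*(t + 5)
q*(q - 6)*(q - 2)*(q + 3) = q^4 - 5*q^3 - 12*q^2 + 36*q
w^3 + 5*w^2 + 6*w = w*(w + 2)*(w + 3)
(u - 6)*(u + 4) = u^2 - 2*u - 24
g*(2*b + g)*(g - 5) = 2*b*g^2 - 10*b*g + g^3 - 5*g^2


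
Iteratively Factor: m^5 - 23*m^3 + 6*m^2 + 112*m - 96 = (m + 4)*(m^4 - 4*m^3 - 7*m^2 + 34*m - 24) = (m + 3)*(m + 4)*(m^3 - 7*m^2 + 14*m - 8) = (m - 4)*(m + 3)*(m + 4)*(m^2 - 3*m + 2) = (m - 4)*(m - 1)*(m + 3)*(m + 4)*(m - 2)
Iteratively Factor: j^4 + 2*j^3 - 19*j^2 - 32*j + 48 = (j - 1)*(j^3 + 3*j^2 - 16*j - 48) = (j - 1)*(j + 3)*(j^2 - 16) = (j - 4)*(j - 1)*(j + 3)*(j + 4)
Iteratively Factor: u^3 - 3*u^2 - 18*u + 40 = (u - 5)*(u^2 + 2*u - 8) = (u - 5)*(u + 4)*(u - 2)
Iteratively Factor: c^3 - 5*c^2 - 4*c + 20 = (c - 2)*(c^2 - 3*c - 10) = (c - 5)*(c - 2)*(c + 2)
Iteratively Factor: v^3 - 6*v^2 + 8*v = (v - 2)*(v^2 - 4*v) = v*(v - 2)*(v - 4)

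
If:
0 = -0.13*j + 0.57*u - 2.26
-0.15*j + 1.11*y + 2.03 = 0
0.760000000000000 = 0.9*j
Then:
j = 0.84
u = 4.16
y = -1.71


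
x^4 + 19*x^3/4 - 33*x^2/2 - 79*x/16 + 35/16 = (x - 5/2)*(x - 1/4)*(x + 1/2)*(x + 7)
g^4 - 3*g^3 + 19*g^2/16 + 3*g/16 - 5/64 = (g - 5/2)*(g - 1/2)*(g - 1/4)*(g + 1/4)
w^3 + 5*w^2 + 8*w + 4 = (w + 1)*(w + 2)^2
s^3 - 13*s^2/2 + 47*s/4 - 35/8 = (s - 7/2)*(s - 5/2)*(s - 1/2)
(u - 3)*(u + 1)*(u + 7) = u^3 + 5*u^2 - 17*u - 21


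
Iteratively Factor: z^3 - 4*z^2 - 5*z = (z + 1)*(z^2 - 5*z) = z*(z + 1)*(z - 5)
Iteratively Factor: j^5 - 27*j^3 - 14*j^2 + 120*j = (j + 3)*(j^4 - 3*j^3 - 18*j^2 + 40*j) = j*(j + 3)*(j^3 - 3*j^2 - 18*j + 40) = j*(j - 5)*(j + 3)*(j^2 + 2*j - 8) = j*(j - 5)*(j + 3)*(j + 4)*(j - 2)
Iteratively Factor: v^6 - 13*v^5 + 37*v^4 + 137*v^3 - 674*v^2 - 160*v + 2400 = (v - 5)*(v^5 - 8*v^4 - 3*v^3 + 122*v^2 - 64*v - 480) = (v - 5)*(v + 3)*(v^4 - 11*v^3 + 30*v^2 + 32*v - 160) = (v - 5)*(v - 4)*(v + 3)*(v^3 - 7*v^2 + 2*v + 40) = (v - 5)*(v - 4)^2*(v + 3)*(v^2 - 3*v - 10) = (v - 5)^2*(v - 4)^2*(v + 3)*(v + 2)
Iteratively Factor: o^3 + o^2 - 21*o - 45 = (o + 3)*(o^2 - 2*o - 15) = (o + 3)^2*(o - 5)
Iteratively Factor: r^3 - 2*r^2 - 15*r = (r)*(r^2 - 2*r - 15) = r*(r + 3)*(r - 5)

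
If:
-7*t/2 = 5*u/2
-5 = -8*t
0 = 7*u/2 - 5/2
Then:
No Solution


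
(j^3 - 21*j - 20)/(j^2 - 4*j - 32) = (j^2 - 4*j - 5)/(j - 8)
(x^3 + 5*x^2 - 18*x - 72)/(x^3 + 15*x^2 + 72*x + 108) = (x - 4)/(x + 6)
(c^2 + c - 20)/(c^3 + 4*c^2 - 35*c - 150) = (c - 4)/(c^2 - c - 30)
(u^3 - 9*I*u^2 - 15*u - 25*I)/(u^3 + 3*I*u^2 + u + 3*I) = (u^2 - 10*I*u - 25)/(u^2 + 2*I*u + 3)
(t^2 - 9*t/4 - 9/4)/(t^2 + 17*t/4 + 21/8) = 2*(t - 3)/(2*t + 7)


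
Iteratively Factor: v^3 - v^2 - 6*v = (v)*(v^2 - v - 6) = v*(v + 2)*(v - 3)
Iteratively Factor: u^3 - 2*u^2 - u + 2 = (u - 2)*(u^2 - 1) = (u - 2)*(u + 1)*(u - 1)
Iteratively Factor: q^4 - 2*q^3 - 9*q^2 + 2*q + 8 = (q + 1)*(q^3 - 3*q^2 - 6*q + 8) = (q - 4)*(q + 1)*(q^2 + q - 2) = (q - 4)*(q - 1)*(q + 1)*(q + 2)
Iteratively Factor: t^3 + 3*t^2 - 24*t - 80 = (t + 4)*(t^2 - t - 20) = (t - 5)*(t + 4)*(t + 4)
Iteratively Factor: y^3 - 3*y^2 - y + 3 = (y - 1)*(y^2 - 2*y - 3) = (y - 1)*(y + 1)*(y - 3)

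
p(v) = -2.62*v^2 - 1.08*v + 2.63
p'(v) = -5.24*v - 1.08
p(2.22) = -12.68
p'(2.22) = -12.71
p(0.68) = 0.68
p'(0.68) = -4.64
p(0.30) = 2.07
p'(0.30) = -2.65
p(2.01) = -10.13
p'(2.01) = -11.61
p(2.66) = -18.78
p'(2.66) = -15.02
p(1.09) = -1.66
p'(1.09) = -6.79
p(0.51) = 1.40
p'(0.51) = -3.75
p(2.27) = -13.32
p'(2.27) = -12.97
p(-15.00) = -570.67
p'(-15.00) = 77.52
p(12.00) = -387.61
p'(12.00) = -63.96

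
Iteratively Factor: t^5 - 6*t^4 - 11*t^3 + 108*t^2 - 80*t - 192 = (t + 4)*(t^4 - 10*t^3 + 29*t^2 - 8*t - 48) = (t - 4)*(t + 4)*(t^3 - 6*t^2 + 5*t + 12) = (t - 4)*(t - 3)*(t + 4)*(t^2 - 3*t - 4) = (t - 4)^2*(t - 3)*(t + 4)*(t + 1)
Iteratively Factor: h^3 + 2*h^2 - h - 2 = (h + 1)*(h^2 + h - 2) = (h + 1)*(h + 2)*(h - 1)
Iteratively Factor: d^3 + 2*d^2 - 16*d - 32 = (d - 4)*(d^2 + 6*d + 8) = (d - 4)*(d + 2)*(d + 4)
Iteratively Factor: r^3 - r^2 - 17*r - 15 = (r - 5)*(r^2 + 4*r + 3) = (r - 5)*(r + 3)*(r + 1)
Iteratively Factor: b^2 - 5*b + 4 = (b - 4)*(b - 1)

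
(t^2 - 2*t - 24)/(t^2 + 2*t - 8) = (t - 6)/(t - 2)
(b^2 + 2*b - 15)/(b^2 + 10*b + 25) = (b - 3)/(b + 5)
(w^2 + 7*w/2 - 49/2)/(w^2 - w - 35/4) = 2*(w + 7)/(2*w + 5)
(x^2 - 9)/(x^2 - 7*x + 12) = (x + 3)/(x - 4)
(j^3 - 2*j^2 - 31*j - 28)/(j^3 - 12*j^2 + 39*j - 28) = (j^2 + 5*j + 4)/(j^2 - 5*j + 4)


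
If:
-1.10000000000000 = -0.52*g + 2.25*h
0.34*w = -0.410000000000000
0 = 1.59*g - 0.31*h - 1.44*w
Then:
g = -1.24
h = -0.78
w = -1.21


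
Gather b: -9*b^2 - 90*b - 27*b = -9*b^2 - 117*b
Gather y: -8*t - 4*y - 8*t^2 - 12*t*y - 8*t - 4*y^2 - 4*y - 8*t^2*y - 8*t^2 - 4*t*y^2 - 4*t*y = -16*t^2 - 16*t + y^2*(-4*t - 4) + y*(-8*t^2 - 16*t - 8)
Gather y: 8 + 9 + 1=18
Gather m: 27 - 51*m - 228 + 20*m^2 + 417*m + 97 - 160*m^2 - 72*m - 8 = -140*m^2 + 294*m - 112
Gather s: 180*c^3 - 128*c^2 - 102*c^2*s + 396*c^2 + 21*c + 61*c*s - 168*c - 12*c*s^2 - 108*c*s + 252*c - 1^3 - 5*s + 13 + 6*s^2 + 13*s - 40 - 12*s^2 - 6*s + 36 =180*c^3 + 268*c^2 + 105*c + s^2*(-12*c - 6) + s*(-102*c^2 - 47*c + 2) + 8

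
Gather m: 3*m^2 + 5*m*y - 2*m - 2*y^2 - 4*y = 3*m^2 + m*(5*y - 2) - 2*y^2 - 4*y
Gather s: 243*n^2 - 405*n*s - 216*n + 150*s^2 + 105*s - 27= 243*n^2 - 216*n + 150*s^2 + s*(105 - 405*n) - 27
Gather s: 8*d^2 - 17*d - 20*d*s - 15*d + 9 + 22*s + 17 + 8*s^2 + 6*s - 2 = 8*d^2 - 32*d + 8*s^2 + s*(28 - 20*d) + 24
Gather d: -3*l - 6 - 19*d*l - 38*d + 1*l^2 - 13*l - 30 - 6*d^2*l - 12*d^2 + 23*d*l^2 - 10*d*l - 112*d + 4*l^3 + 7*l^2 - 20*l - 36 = d^2*(-6*l - 12) + d*(23*l^2 - 29*l - 150) + 4*l^3 + 8*l^2 - 36*l - 72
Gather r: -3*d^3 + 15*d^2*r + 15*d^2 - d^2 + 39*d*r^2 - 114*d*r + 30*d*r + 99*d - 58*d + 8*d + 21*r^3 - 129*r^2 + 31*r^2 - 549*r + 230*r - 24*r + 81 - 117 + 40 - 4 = -3*d^3 + 14*d^2 + 49*d + 21*r^3 + r^2*(39*d - 98) + r*(15*d^2 - 84*d - 343)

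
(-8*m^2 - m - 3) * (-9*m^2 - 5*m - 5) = 72*m^4 + 49*m^3 + 72*m^2 + 20*m + 15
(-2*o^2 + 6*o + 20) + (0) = -2*o^2 + 6*o + 20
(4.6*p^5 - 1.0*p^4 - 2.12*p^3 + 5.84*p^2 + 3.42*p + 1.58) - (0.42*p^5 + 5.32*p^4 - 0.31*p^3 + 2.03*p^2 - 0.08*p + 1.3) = 4.18*p^5 - 6.32*p^4 - 1.81*p^3 + 3.81*p^2 + 3.5*p + 0.28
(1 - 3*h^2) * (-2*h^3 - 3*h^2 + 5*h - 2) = 6*h^5 + 9*h^4 - 17*h^3 + 3*h^2 + 5*h - 2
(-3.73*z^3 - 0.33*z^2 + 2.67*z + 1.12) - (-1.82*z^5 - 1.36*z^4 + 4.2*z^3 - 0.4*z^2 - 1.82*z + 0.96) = 1.82*z^5 + 1.36*z^4 - 7.93*z^3 + 0.07*z^2 + 4.49*z + 0.16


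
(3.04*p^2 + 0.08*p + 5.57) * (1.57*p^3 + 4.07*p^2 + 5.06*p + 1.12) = 4.7728*p^5 + 12.4984*p^4 + 24.4529*p^3 + 26.4795*p^2 + 28.2738*p + 6.2384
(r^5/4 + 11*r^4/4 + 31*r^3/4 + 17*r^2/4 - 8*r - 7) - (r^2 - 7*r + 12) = r^5/4 + 11*r^4/4 + 31*r^3/4 + 13*r^2/4 - r - 19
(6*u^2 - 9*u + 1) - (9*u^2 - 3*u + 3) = -3*u^2 - 6*u - 2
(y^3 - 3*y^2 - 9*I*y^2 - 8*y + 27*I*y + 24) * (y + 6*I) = y^4 - 3*y^3 - 3*I*y^3 + 46*y^2 + 9*I*y^2 - 138*y - 48*I*y + 144*I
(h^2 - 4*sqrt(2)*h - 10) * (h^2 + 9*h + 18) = h^4 - 4*sqrt(2)*h^3 + 9*h^3 - 36*sqrt(2)*h^2 + 8*h^2 - 72*sqrt(2)*h - 90*h - 180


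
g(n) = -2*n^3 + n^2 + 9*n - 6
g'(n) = -6*n^2 + 2*n + 9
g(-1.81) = -7.15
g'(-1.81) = -14.28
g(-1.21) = -11.88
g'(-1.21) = -2.20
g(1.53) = 2.95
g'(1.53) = -1.99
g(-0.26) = -8.24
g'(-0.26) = 8.07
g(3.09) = -27.65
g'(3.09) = -42.11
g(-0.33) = -8.79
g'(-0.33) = 7.69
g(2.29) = -4.16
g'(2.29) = -17.88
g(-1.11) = -12.02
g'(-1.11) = -0.61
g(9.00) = -1302.00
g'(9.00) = -459.00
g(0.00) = -6.00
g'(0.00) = 9.00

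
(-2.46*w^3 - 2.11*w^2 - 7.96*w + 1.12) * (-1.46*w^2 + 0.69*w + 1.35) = 3.5916*w^5 + 1.3832*w^4 + 6.8447*w^3 - 9.9761*w^2 - 9.9732*w + 1.512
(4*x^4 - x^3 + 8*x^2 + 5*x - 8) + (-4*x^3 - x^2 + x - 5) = 4*x^4 - 5*x^3 + 7*x^2 + 6*x - 13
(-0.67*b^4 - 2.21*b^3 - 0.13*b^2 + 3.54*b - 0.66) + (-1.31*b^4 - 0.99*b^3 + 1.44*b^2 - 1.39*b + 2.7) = -1.98*b^4 - 3.2*b^3 + 1.31*b^2 + 2.15*b + 2.04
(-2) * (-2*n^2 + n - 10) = 4*n^2 - 2*n + 20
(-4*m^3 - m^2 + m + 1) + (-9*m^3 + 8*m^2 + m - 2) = -13*m^3 + 7*m^2 + 2*m - 1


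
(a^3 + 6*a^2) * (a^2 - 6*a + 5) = a^5 - 31*a^3 + 30*a^2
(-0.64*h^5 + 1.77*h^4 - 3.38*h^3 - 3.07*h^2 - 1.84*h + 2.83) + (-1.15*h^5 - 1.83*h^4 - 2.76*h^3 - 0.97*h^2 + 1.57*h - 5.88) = -1.79*h^5 - 0.0600000000000001*h^4 - 6.14*h^3 - 4.04*h^2 - 0.27*h - 3.05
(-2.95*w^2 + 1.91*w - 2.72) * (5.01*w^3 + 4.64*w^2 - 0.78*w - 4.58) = -14.7795*w^5 - 4.1189*w^4 - 2.4638*w^3 - 0.599600000000001*w^2 - 6.6262*w + 12.4576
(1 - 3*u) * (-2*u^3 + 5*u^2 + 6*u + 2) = 6*u^4 - 17*u^3 - 13*u^2 + 2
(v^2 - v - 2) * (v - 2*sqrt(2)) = v^3 - 2*sqrt(2)*v^2 - v^2 - 2*v + 2*sqrt(2)*v + 4*sqrt(2)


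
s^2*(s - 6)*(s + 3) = s^4 - 3*s^3 - 18*s^2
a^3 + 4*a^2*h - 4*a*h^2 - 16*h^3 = (a - 2*h)*(a + 2*h)*(a + 4*h)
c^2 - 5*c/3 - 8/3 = (c - 8/3)*(c + 1)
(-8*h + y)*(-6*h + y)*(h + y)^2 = 48*h^4 + 82*h^3*y + 21*h^2*y^2 - 12*h*y^3 + y^4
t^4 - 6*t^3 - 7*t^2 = t^2*(t - 7)*(t + 1)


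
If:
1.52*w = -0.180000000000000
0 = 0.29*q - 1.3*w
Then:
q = -0.53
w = -0.12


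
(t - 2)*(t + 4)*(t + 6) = t^3 + 8*t^2 + 4*t - 48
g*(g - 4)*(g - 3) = g^3 - 7*g^2 + 12*g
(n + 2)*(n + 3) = n^2 + 5*n + 6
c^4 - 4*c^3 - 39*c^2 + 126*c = c*(c - 7)*(c - 3)*(c + 6)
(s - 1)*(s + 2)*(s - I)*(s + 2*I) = s^4 + s^3 + I*s^3 + I*s^2 + 2*s - 2*I*s - 4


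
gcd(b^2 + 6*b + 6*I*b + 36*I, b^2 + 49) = 1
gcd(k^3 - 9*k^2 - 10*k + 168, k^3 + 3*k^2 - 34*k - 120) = k^2 - 2*k - 24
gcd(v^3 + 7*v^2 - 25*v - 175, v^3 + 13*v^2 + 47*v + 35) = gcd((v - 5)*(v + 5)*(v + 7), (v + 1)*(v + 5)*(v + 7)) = v^2 + 12*v + 35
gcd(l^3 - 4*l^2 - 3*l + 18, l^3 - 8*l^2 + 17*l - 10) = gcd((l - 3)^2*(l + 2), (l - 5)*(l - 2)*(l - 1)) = 1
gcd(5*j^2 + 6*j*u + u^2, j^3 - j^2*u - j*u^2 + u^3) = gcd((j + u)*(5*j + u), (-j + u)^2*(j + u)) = j + u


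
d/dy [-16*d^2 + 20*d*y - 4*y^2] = 20*d - 8*y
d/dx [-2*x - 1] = -2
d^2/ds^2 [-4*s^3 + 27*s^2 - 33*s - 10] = 54 - 24*s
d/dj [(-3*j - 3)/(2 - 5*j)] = -21/(5*j - 2)^2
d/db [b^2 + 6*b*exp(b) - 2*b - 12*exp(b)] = 6*b*exp(b) + 2*b - 6*exp(b) - 2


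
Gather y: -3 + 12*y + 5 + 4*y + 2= 16*y + 4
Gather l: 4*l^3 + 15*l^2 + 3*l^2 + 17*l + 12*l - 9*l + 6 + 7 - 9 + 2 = 4*l^3 + 18*l^2 + 20*l + 6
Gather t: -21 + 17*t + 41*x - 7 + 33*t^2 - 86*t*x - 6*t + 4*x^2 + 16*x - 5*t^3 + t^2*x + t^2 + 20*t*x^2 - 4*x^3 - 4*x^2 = -5*t^3 + t^2*(x + 34) + t*(20*x^2 - 86*x + 11) - 4*x^3 + 57*x - 28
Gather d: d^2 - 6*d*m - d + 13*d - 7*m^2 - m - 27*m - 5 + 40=d^2 + d*(12 - 6*m) - 7*m^2 - 28*m + 35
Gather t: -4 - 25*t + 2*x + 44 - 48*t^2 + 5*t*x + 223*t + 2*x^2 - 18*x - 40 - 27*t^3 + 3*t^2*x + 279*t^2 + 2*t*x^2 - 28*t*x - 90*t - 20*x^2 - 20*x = -27*t^3 + t^2*(3*x + 231) + t*(2*x^2 - 23*x + 108) - 18*x^2 - 36*x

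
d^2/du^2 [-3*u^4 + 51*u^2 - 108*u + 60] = 102 - 36*u^2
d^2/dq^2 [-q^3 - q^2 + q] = -6*q - 2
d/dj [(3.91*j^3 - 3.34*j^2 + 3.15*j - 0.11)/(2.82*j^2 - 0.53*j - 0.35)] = (11.0262*j^4 - 4.1446*j^3 - 11.2183*j^2 + 2.9584*j - 1.1608)/(7.9524*j^4 - 2.9892*j^3 - 1.6931*j^2 + 0.371*j + 0.1225)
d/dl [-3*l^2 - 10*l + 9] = -6*l - 10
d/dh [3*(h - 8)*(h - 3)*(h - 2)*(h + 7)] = 12*h^3 - 54*h^2 - 270*h + 822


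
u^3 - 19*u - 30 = (u - 5)*(u + 2)*(u + 3)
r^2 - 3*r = r*(r - 3)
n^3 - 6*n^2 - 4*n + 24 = (n - 6)*(n - 2)*(n + 2)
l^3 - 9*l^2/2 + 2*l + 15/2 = (l - 3)*(l - 5/2)*(l + 1)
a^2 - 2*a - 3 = (a - 3)*(a + 1)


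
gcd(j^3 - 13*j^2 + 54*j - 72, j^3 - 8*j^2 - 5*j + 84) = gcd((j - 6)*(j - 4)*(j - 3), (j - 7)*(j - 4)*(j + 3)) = j - 4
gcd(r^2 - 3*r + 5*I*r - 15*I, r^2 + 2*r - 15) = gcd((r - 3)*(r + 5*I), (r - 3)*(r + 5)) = r - 3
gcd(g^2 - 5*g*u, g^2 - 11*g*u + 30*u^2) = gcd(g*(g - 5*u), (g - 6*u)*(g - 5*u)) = -g + 5*u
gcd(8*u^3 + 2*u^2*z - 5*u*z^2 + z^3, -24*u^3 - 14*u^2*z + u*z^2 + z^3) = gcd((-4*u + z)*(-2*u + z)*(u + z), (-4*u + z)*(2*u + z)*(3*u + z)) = -4*u + z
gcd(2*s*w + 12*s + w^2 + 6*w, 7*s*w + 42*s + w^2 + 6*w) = w + 6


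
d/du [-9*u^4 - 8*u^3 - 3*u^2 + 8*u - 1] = -36*u^3 - 24*u^2 - 6*u + 8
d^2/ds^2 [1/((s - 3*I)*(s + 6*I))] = 2*((s - 3*I)^2 + (s - 3*I)*(s + 6*I) + (s + 6*I)^2)/((s - 3*I)^3*(s + 6*I)^3)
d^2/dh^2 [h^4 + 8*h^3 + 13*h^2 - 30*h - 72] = 12*h^2 + 48*h + 26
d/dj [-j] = -1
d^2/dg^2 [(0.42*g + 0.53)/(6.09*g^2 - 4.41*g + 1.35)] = ((0.42*g + 0.53)*(12.18*g - 4.41)*(24.36*g - 8.82) - (15.3468*g + 2.751)*(6.09*g^2 - 4.41*g + 1.35))/(6.09*g^2 - 4.41*g + 1.35)^3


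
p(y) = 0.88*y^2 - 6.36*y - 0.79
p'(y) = 1.76*y - 6.36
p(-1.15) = 7.69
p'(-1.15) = -8.38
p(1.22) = -7.24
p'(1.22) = -4.21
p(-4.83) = 50.46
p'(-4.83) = -14.86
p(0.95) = -6.04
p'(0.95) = -4.69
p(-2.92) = 25.28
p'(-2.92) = -11.50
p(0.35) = -2.91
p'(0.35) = -5.74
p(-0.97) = 6.21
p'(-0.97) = -8.07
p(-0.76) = 4.55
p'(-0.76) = -7.70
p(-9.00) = 127.73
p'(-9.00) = -22.20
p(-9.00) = 127.73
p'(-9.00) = -22.20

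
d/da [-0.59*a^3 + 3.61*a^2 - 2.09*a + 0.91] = -1.77*a^2 + 7.22*a - 2.09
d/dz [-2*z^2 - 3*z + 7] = -4*z - 3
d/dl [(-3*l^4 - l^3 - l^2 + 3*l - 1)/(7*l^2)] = (-6*l^4 - l^3 - 3*l + 2)/(7*l^3)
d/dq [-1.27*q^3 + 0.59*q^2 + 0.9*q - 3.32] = -3.81*q^2 + 1.18*q + 0.9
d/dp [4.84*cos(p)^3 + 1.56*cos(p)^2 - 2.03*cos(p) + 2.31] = (-14.52*cos(p)^2 - 3.12*cos(p) + 2.03)*sin(p)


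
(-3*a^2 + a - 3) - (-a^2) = -2*a^2 + a - 3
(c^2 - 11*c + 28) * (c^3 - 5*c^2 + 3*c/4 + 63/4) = c^5 - 16*c^4 + 335*c^3/4 - 265*c^2/2 - 609*c/4 + 441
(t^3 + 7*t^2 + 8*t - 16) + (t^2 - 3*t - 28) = t^3 + 8*t^2 + 5*t - 44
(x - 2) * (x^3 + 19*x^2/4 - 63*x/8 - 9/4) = x^4 + 11*x^3/4 - 139*x^2/8 + 27*x/2 + 9/2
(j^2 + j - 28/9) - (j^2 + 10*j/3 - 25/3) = 47/9 - 7*j/3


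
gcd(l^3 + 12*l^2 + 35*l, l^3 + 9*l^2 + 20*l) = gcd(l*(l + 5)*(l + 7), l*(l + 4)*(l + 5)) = l^2 + 5*l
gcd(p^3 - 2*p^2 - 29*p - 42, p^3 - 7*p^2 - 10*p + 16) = p + 2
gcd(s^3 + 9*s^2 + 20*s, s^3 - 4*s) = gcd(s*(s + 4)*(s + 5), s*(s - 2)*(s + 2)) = s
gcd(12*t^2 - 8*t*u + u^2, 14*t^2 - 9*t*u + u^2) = 2*t - u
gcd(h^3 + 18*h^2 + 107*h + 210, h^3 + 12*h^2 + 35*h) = h^2 + 12*h + 35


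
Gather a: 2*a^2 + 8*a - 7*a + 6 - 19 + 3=2*a^2 + a - 10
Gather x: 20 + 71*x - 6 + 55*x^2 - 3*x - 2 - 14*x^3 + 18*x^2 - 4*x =-14*x^3 + 73*x^2 + 64*x + 12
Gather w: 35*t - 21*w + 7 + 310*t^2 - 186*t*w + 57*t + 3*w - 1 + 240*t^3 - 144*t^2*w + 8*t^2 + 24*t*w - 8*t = 240*t^3 + 318*t^2 + 84*t + w*(-144*t^2 - 162*t - 18) + 6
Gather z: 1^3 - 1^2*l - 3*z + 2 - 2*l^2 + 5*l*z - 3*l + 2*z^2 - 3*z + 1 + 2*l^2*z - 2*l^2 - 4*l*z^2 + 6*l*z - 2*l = -4*l^2 - 6*l + z^2*(2 - 4*l) + z*(2*l^2 + 11*l - 6) + 4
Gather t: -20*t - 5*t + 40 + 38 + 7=85 - 25*t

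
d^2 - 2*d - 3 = (d - 3)*(d + 1)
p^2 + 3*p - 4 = (p - 1)*(p + 4)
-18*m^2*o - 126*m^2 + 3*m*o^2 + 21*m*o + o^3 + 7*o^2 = (-3*m + o)*(6*m + o)*(o + 7)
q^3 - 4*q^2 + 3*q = q*(q - 3)*(q - 1)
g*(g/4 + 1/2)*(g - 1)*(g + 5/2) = g^4/4 + 7*g^3/8 + g^2/8 - 5*g/4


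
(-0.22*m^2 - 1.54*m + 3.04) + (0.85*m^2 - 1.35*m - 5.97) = 0.63*m^2 - 2.89*m - 2.93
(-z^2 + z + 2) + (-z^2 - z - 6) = -2*z^2 - 4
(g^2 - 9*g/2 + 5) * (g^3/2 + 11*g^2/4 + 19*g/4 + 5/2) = g^5/2 + g^4/2 - 41*g^3/8 - 41*g^2/8 + 25*g/2 + 25/2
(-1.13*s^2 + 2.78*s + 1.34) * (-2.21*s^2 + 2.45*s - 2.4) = 2.4973*s^4 - 8.9123*s^3 + 6.5616*s^2 - 3.389*s - 3.216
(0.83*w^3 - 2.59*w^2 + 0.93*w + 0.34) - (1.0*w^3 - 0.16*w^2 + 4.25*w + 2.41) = -0.17*w^3 - 2.43*w^2 - 3.32*w - 2.07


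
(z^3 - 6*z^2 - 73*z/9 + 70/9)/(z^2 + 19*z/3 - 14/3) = (3*z^2 - 16*z - 35)/(3*(z + 7))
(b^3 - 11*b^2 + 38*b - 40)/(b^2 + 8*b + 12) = (b^3 - 11*b^2 + 38*b - 40)/(b^2 + 8*b + 12)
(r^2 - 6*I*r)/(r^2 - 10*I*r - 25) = r*(-r + 6*I)/(-r^2 + 10*I*r + 25)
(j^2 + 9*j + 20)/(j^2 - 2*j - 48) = (j^2 + 9*j + 20)/(j^2 - 2*j - 48)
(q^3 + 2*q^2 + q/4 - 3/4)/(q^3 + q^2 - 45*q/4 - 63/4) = (2*q^2 + q - 1)/(2*q^2 - q - 21)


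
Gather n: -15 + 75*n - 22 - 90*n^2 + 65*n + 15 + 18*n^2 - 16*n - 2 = -72*n^2 + 124*n - 24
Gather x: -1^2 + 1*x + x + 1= 2*x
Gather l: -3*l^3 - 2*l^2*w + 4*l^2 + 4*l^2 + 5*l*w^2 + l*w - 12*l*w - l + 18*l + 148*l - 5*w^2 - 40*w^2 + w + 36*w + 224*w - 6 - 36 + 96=-3*l^3 + l^2*(8 - 2*w) + l*(5*w^2 - 11*w + 165) - 45*w^2 + 261*w + 54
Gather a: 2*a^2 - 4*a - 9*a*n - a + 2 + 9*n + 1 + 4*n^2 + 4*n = 2*a^2 + a*(-9*n - 5) + 4*n^2 + 13*n + 3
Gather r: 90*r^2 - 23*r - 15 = 90*r^2 - 23*r - 15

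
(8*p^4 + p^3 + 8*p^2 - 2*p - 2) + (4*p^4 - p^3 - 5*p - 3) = 12*p^4 + 8*p^2 - 7*p - 5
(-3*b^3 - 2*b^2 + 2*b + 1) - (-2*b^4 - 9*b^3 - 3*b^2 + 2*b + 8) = 2*b^4 + 6*b^3 + b^2 - 7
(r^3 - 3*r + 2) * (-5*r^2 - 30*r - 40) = -5*r^5 - 30*r^4 - 25*r^3 + 80*r^2 + 60*r - 80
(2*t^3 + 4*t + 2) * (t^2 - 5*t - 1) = 2*t^5 - 10*t^4 + 2*t^3 - 18*t^2 - 14*t - 2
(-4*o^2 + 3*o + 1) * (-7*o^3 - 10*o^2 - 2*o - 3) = 28*o^5 + 19*o^4 - 29*o^3 - 4*o^2 - 11*o - 3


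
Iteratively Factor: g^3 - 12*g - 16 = (g + 2)*(g^2 - 2*g - 8) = (g + 2)^2*(g - 4)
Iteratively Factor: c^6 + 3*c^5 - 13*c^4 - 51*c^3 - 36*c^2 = (c)*(c^5 + 3*c^4 - 13*c^3 - 51*c^2 - 36*c) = c*(c + 3)*(c^4 - 13*c^2 - 12*c) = c*(c - 4)*(c + 3)*(c^3 + 4*c^2 + 3*c) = c*(c - 4)*(c + 3)^2*(c^2 + c) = c*(c - 4)*(c + 1)*(c + 3)^2*(c)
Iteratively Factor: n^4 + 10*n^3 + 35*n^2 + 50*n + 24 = (n + 1)*(n^3 + 9*n^2 + 26*n + 24) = (n + 1)*(n + 3)*(n^2 + 6*n + 8) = (n + 1)*(n + 3)*(n + 4)*(n + 2)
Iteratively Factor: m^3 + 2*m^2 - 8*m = (m)*(m^2 + 2*m - 8) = m*(m - 2)*(m + 4)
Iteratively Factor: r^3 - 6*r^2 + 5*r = (r - 5)*(r^2 - r) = r*(r - 5)*(r - 1)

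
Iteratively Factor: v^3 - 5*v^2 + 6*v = (v)*(v^2 - 5*v + 6) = v*(v - 3)*(v - 2)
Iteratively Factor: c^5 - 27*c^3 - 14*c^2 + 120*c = (c - 2)*(c^4 + 2*c^3 - 23*c^2 - 60*c) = c*(c - 2)*(c^3 + 2*c^2 - 23*c - 60) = c*(c - 2)*(c + 4)*(c^2 - 2*c - 15) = c*(c - 2)*(c + 3)*(c + 4)*(c - 5)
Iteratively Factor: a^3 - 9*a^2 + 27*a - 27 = (a - 3)*(a^2 - 6*a + 9) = (a - 3)^2*(a - 3)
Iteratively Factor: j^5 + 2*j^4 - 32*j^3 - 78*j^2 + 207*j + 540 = (j + 4)*(j^4 - 2*j^3 - 24*j^2 + 18*j + 135) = (j + 3)*(j + 4)*(j^3 - 5*j^2 - 9*j + 45) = (j - 5)*(j + 3)*(j + 4)*(j^2 - 9) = (j - 5)*(j - 3)*(j + 3)*(j + 4)*(j + 3)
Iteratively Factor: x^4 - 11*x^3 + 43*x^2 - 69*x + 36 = (x - 3)*(x^3 - 8*x^2 + 19*x - 12) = (x - 4)*(x - 3)*(x^2 - 4*x + 3) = (x - 4)*(x - 3)^2*(x - 1)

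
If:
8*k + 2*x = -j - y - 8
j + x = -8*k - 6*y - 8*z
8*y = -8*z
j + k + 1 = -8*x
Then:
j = 496/7 - 187*z/7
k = 19*z/7 - 55/7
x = 3*z - 8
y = -z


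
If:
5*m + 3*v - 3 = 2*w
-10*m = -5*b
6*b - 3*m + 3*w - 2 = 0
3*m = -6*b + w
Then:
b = 2/27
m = 1/27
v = 106/81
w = 5/9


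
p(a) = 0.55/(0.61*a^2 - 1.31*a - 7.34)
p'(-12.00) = 0.00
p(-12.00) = 0.01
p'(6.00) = -0.07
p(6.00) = 0.08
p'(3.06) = -0.04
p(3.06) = -0.10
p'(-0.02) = 0.01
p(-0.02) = -0.08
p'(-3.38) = 0.18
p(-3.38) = 0.14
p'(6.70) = -0.03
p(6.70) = 0.05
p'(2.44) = -0.02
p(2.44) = -0.08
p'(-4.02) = 0.06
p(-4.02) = 0.07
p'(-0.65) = 0.03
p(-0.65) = -0.09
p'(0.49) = 0.01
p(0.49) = -0.07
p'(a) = 0.55*(1.31 - 1.22*a)/(0.61*a^2 - 1.31*a - 7.34)^2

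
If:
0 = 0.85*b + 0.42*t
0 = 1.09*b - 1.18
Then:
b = 1.08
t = -2.19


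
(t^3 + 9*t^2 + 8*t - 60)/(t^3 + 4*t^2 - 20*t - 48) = (t^2 + 3*t - 10)/(t^2 - 2*t - 8)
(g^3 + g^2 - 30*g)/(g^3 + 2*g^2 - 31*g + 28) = g*(g^2 + g - 30)/(g^3 + 2*g^2 - 31*g + 28)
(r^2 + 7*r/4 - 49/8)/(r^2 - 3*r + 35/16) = 2*(2*r + 7)/(4*r - 5)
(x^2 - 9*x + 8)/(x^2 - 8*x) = (x - 1)/x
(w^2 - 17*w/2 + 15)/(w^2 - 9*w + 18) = (w - 5/2)/(w - 3)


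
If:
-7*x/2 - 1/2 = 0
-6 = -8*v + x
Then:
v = 41/56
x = -1/7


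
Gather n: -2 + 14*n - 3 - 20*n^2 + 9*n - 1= -20*n^2 + 23*n - 6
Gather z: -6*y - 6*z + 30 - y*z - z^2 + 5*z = -6*y - z^2 + z*(-y - 1) + 30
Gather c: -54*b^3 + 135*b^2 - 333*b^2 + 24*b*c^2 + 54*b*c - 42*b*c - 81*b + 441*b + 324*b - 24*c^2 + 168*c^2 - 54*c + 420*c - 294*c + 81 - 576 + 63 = -54*b^3 - 198*b^2 + 684*b + c^2*(24*b + 144) + c*(12*b + 72) - 432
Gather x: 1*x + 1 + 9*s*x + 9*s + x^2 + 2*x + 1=9*s + x^2 + x*(9*s + 3) + 2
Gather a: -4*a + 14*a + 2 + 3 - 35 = 10*a - 30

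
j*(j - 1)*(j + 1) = j^3 - j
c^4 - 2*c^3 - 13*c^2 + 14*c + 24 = (c - 4)*(c - 2)*(c + 1)*(c + 3)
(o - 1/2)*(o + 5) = o^2 + 9*o/2 - 5/2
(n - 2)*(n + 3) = n^2 + n - 6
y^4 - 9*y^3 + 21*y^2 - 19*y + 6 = (y - 6)*(y - 1)^3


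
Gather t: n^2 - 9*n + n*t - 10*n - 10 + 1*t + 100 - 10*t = n^2 - 19*n + t*(n - 9) + 90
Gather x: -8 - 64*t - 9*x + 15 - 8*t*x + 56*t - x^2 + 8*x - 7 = -8*t - x^2 + x*(-8*t - 1)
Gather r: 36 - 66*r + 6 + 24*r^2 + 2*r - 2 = 24*r^2 - 64*r + 40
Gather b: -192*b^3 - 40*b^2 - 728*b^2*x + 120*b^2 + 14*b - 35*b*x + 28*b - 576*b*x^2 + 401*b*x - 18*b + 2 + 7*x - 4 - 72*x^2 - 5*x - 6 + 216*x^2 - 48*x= -192*b^3 + b^2*(80 - 728*x) + b*(-576*x^2 + 366*x + 24) + 144*x^2 - 46*x - 8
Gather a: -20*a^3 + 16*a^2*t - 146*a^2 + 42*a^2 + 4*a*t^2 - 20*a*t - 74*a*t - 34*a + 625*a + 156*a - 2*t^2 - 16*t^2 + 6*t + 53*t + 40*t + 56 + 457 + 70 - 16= -20*a^3 + a^2*(16*t - 104) + a*(4*t^2 - 94*t + 747) - 18*t^2 + 99*t + 567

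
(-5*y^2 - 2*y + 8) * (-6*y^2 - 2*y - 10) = 30*y^4 + 22*y^3 + 6*y^2 + 4*y - 80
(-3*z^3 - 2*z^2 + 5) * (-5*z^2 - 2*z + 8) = 15*z^5 + 16*z^4 - 20*z^3 - 41*z^2 - 10*z + 40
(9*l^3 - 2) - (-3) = 9*l^3 + 1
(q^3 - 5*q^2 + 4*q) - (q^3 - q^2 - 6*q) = -4*q^2 + 10*q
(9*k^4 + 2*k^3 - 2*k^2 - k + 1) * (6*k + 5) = 54*k^5 + 57*k^4 - 2*k^3 - 16*k^2 + k + 5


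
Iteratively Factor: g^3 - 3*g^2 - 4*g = (g)*(g^2 - 3*g - 4) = g*(g + 1)*(g - 4)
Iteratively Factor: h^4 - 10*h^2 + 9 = (h + 3)*(h^3 - 3*h^2 - h + 3) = (h + 1)*(h + 3)*(h^2 - 4*h + 3) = (h - 3)*(h + 1)*(h + 3)*(h - 1)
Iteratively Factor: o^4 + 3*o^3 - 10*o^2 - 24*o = (o - 3)*(o^3 + 6*o^2 + 8*o) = (o - 3)*(o + 4)*(o^2 + 2*o) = o*(o - 3)*(o + 4)*(o + 2)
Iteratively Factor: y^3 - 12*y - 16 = (y - 4)*(y^2 + 4*y + 4) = (y - 4)*(y + 2)*(y + 2)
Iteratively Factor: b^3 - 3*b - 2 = (b - 2)*(b^2 + 2*b + 1) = (b - 2)*(b + 1)*(b + 1)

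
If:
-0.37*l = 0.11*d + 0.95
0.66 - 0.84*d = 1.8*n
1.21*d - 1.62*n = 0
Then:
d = 0.30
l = -2.66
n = 0.23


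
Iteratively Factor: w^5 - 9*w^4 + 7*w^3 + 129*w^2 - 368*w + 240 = (w - 1)*(w^4 - 8*w^3 - w^2 + 128*w - 240) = (w - 1)*(w + 4)*(w^3 - 12*w^2 + 47*w - 60) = (w - 5)*(w - 1)*(w + 4)*(w^2 - 7*w + 12) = (w - 5)*(w - 4)*(w - 1)*(w + 4)*(w - 3)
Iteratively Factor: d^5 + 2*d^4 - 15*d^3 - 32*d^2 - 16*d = (d + 1)*(d^4 + d^3 - 16*d^2 - 16*d) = d*(d + 1)*(d^3 + d^2 - 16*d - 16) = d*(d - 4)*(d + 1)*(d^2 + 5*d + 4) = d*(d - 4)*(d + 1)^2*(d + 4)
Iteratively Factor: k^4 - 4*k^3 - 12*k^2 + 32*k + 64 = (k - 4)*(k^3 - 12*k - 16) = (k - 4)*(k + 2)*(k^2 - 2*k - 8) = (k - 4)*(k + 2)^2*(k - 4)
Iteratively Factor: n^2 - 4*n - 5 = (n + 1)*(n - 5)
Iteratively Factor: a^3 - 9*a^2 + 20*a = (a)*(a^2 - 9*a + 20) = a*(a - 4)*(a - 5)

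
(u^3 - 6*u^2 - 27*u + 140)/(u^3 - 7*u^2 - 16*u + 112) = (u + 5)/(u + 4)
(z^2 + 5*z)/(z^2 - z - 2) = z*(z + 5)/(z^2 - z - 2)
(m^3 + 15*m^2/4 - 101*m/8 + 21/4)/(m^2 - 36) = (8*m^2 - 18*m + 7)/(8*(m - 6))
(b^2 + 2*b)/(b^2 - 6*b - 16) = b/(b - 8)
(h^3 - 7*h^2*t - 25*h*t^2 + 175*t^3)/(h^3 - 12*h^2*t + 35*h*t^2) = (h + 5*t)/h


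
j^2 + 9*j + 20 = (j + 4)*(j + 5)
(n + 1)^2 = n^2 + 2*n + 1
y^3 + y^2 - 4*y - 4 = (y - 2)*(y + 1)*(y + 2)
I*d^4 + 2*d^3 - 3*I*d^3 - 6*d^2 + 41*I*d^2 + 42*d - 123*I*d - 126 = (d - 3)*(d - 7*I)*(d + 6*I)*(I*d + 1)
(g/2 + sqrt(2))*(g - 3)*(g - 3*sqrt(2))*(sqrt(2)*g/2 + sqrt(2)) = sqrt(2)*g^4/4 - g^3/2 - sqrt(2)*g^3/4 - 9*sqrt(2)*g^2/2 + g^2/2 + 3*g + 3*sqrt(2)*g + 18*sqrt(2)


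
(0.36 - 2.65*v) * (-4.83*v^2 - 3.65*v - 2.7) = 12.7995*v^3 + 7.9337*v^2 + 5.841*v - 0.972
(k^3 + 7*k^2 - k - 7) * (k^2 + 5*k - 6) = k^5 + 12*k^4 + 28*k^3 - 54*k^2 - 29*k + 42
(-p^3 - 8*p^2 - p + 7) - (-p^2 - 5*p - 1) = -p^3 - 7*p^2 + 4*p + 8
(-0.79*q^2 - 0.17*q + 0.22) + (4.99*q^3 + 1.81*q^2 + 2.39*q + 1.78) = 4.99*q^3 + 1.02*q^2 + 2.22*q + 2.0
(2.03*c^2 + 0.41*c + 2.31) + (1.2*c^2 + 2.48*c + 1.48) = 3.23*c^2 + 2.89*c + 3.79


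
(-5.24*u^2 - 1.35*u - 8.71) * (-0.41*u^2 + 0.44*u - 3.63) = 2.1484*u^4 - 1.7521*u^3 + 21.9983*u^2 + 1.0681*u + 31.6173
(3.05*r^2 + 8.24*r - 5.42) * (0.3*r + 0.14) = 0.915*r^3 + 2.899*r^2 - 0.4724*r - 0.7588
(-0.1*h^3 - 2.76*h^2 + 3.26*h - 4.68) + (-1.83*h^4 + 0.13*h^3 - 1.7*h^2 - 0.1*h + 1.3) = -1.83*h^4 + 0.03*h^3 - 4.46*h^2 + 3.16*h - 3.38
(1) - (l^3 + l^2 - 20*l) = -l^3 - l^2 + 20*l + 1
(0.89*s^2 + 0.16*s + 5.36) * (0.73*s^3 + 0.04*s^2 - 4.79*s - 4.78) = 0.6497*s^5 + 0.1524*s^4 - 0.343899999999999*s^3 - 4.8062*s^2 - 26.4392*s - 25.6208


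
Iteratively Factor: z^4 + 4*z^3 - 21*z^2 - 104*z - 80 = (z + 1)*(z^3 + 3*z^2 - 24*z - 80) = (z + 1)*(z + 4)*(z^2 - z - 20) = (z - 5)*(z + 1)*(z + 4)*(z + 4)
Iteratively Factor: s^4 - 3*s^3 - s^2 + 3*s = (s - 1)*(s^3 - 2*s^2 - 3*s) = (s - 3)*(s - 1)*(s^2 + s) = (s - 3)*(s - 1)*(s + 1)*(s)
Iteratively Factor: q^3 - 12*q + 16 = (q - 2)*(q^2 + 2*q - 8) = (q - 2)*(q + 4)*(q - 2)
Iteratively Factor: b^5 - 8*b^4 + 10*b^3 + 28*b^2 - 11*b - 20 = (b + 1)*(b^4 - 9*b^3 + 19*b^2 + 9*b - 20) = (b - 5)*(b + 1)*(b^3 - 4*b^2 - b + 4) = (b - 5)*(b - 4)*(b + 1)*(b^2 - 1) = (b - 5)*(b - 4)*(b - 1)*(b + 1)*(b + 1)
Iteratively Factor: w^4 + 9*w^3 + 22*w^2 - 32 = (w + 4)*(w^3 + 5*w^2 + 2*w - 8) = (w - 1)*(w + 4)*(w^2 + 6*w + 8) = (w - 1)*(w + 2)*(w + 4)*(w + 4)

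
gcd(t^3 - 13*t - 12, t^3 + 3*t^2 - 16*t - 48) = t^2 - t - 12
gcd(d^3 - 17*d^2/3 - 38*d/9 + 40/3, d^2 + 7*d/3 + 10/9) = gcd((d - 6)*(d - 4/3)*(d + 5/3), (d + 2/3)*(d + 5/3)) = d + 5/3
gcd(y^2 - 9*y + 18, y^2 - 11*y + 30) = y - 6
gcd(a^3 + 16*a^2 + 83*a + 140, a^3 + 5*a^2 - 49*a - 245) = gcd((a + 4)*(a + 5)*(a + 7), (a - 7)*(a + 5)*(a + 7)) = a^2 + 12*a + 35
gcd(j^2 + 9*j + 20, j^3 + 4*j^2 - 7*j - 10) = j + 5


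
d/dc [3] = 0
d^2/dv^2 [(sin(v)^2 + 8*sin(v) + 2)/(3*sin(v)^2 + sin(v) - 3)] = (-69*sin(v)^5 - 85*sin(v)^4 - 303*sin(v)^3 + 28*sin(v)^2 + 390*sin(v) + 106)/(sin(v) - 3*cos(v)^2)^3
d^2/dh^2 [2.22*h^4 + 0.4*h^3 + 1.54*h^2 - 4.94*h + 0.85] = 26.64*h^2 + 2.4*h + 3.08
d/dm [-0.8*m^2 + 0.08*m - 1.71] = 0.08 - 1.6*m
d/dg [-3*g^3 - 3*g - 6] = -9*g^2 - 3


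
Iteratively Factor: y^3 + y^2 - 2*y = (y)*(y^2 + y - 2) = y*(y - 1)*(y + 2)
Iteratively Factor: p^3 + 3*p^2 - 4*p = (p)*(p^2 + 3*p - 4) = p*(p + 4)*(p - 1)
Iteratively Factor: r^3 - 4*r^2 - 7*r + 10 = (r - 1)*(r^2 - 3*r - 10) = (r - 5)*(r - 1)*(r + 2)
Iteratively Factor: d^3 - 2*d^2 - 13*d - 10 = (d - 5)*(d^2 + 3*d + 2) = (d - 5)*(d + 2)*(d + 1)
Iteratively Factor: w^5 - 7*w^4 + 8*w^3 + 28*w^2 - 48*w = (w + 2)*(w^4 - 9*w^3 + 26*w^2 - 24*w) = (w - 2)*(w + 2)*(w^3 - 7*w^2 + 12*w) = (w - 3)*(w - 2)*(w + 2)*(w^2 - 4*w) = w*(w - 3)*(w - 2)*(w + 2)*(w - 4)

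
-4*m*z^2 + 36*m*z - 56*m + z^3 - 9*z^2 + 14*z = (-4*m + z)*(z - 7)*(z - 2)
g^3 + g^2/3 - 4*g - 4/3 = (g - 2)*(g + 1/3)*(g + 2)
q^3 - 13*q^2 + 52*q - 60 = (q - 6)*(q - 5)*(q - 2)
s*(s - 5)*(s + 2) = s^3 - 3*s^2 - 10*s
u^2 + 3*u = u*(u + 3)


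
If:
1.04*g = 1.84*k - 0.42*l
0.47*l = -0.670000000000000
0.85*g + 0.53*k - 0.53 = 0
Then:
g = 0.61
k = 0.02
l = -1.43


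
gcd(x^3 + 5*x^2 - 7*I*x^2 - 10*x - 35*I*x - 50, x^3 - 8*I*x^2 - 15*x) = x - 5*I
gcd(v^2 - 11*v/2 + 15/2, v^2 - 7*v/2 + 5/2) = v - 5/2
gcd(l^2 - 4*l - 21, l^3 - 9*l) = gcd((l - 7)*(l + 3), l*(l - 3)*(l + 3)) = l + 3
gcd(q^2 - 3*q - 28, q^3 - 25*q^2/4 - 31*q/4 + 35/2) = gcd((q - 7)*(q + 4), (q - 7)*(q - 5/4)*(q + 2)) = q - 7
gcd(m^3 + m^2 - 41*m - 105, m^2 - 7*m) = m - 7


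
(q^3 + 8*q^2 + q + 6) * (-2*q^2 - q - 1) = -2*q^5 - 17*q^4 - 11*q^3 - 21*q^2 - 7*q - 6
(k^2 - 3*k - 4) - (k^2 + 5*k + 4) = -8*k - 8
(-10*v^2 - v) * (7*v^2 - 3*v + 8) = -70*v^4 + 23*v^3 - 77*v^2 - 8*v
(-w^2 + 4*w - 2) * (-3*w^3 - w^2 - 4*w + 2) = 3*w^5 - 11*w^4 + 6*w^3 - 16*w^2 + 16*w - 4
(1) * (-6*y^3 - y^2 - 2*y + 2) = -6*y^3 - y^2 - 2*y + 2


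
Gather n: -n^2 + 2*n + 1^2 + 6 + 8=-n^2 + 2*n + 15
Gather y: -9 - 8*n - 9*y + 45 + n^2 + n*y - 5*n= n^2 - 13*n + y*(n - 9) + 36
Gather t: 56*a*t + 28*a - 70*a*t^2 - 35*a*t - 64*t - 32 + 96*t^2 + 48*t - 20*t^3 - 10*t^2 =28*a - 20*t^3 + t^2*(86 - 70*a) + t*(21*a - 16) - 32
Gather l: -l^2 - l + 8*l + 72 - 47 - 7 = -l^2 + 7*l + 18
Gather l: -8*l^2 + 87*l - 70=-8*l^2 + 87*l - 70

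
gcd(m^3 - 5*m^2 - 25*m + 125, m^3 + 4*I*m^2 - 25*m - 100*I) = m^2 - 25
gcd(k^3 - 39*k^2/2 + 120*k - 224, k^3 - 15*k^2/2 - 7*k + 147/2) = k - 7/2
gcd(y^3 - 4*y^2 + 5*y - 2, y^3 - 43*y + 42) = y - 1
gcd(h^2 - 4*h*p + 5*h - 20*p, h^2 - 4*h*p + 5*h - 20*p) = -h^2 + 4*h*p - 5*h + 20*p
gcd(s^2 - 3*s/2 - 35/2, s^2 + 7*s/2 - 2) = 1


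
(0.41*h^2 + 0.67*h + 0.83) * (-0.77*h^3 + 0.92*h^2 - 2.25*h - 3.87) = -0.3157*h^5 - 0.1387*h^4 - 0.9452*h^3 - 2.3306*h^2 - 4.4604*h - 3.2121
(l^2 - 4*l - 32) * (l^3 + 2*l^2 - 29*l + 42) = l^5 - 2*l^4 - 69*l^3 + 94*l^2 + 760*l - 1344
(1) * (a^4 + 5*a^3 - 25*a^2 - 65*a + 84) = a^4 + 5*a^3 - 25*a^2 - 65*a + 84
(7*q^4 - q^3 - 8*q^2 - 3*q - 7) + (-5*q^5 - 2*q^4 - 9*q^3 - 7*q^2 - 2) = -5*q^5 + 5*q^4 - 10*q^3 - 15*q^2 - 3*q - 9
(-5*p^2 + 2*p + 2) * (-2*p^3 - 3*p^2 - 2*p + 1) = 10*p^5 + 11*p^4 - 15*p^2 - 2*p + 2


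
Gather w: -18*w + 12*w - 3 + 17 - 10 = 4 - 6*w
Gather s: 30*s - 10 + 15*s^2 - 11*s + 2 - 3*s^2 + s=12*s^2 + 20*s - 8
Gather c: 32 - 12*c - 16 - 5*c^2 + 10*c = -5*c^2 - 2*c + 16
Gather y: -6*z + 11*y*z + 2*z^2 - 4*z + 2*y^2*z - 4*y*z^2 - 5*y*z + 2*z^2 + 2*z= 2*y^2*z + y*(-4*z^2 + 6*z) + 4*z^2 - 8*z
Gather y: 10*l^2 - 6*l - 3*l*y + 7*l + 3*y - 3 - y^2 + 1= 10*l^2 + l - y^2 + y*(3 - 3*l) - 2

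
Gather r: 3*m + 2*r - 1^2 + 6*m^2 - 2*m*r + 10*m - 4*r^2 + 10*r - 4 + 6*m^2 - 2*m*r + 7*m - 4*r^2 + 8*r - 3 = 12*m^2 + 20*m - 8*r^2 + r*(20 - 4*m) - 8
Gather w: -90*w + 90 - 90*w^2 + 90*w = 90 - 90*w^2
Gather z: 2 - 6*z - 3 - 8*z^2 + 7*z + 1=-8*z^2 + z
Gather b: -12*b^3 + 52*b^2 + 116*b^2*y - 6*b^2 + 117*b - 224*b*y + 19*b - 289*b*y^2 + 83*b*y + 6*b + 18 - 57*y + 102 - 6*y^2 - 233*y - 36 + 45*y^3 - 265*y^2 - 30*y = -12*b^3 + b^2*(116*y + 46) + b*(-289*y^2 - 141*y + 142) + 45*y^3 - 271*y^2 - 320*y + 84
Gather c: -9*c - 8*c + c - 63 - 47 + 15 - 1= -16*c - 96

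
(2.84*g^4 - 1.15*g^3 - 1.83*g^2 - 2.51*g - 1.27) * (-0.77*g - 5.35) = -2.1868*g^5 - 14.3085*g^4 + 7.5616*g^3 + 11.7232*g^2 + 14.4064*g + 6.7945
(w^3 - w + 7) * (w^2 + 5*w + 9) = w^5 + 5*w^4 + 8*w^3 + 2*w^2 + 26*w + 63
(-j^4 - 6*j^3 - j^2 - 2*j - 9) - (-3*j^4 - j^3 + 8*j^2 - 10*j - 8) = 2*j^4 - 5*j^3 - 9*j^2 + 8*j - 1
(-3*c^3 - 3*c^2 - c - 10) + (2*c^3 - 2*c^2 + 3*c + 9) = -c^3 - 5*c^2 + 2*c - 1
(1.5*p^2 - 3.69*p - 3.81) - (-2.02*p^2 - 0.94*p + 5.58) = 3.52*p^2 - 2.75*p - 9.39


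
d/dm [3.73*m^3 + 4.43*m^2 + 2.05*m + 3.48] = 11.19*m^2 + 8.86*m + 2.05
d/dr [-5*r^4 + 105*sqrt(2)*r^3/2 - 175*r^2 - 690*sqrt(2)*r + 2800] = -20*r^3 + 315*sqrt(2)*r^2/2 - 350*r - 690*sqrt(2)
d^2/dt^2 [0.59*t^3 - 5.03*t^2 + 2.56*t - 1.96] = 3.54*t - 10.06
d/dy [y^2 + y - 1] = 2*y + 1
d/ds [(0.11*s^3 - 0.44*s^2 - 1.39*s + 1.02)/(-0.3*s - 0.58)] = (-0.066*s^3 - 0.0594*s^2 + 0.5104*s + 1.1122)/(0.09*s^2 + 0.348*s + 0.3364)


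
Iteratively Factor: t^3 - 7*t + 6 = (t + 3)*(t^2 - 3*t + 2) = (t - 2)*(t + 3)*(t - 1)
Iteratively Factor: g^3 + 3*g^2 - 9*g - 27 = (g - 3)*(g^2 + 6*g + 9) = (g - 3)*(g + 3)*(g + 3)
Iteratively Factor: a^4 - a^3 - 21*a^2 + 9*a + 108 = (a - 4)*(a^3 + 3*a^2 - 9*a - 27) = (a - 4)*(a + 3)*(a^2 - 9) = (a - 4)*(a + 3)^2*(a - 3)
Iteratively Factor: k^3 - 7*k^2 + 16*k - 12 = (k - 2)*(k^2 - 5*k + 6) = (k - 3)*(k - 2)*(k - 2)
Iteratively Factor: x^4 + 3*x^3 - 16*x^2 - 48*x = (x + 4)*(x^3 - x^2 - 12*x) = (x - 4)*(x + 4)*(x^2 + 3*x) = (x - 4)*(x + 3)*(x + 4)*(x)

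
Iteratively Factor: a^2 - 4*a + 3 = (a - 3)*(a - 1)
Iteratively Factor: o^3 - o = (o - 1)*(o^2 + o) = o*(o - 1)*(o + 1)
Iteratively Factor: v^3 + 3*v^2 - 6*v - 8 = (v + 4)*(v^2 - v - 2) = (v + 1)*(v + 4)*(v - 2)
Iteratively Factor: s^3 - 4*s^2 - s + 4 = (s - 4)*(s^2 - 1) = (s - 4)*(s - 1)*(s + 1)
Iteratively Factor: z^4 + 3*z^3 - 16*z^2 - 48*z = (z + 3)*(z^3 - 16*z) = (z + 3)*(z + 4)*(z^2 - 4*z) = (z - 4)*(z + 3)*(z + 4)*(z)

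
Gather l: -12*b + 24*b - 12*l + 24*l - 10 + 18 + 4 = 12*b + 12*l + 12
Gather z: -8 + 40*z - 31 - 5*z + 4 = 35*z - 35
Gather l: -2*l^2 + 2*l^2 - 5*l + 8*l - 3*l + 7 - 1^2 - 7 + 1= 0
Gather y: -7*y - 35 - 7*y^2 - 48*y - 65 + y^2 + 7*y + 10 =-6*y^2 - 48*y - 90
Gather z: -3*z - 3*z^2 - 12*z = -3*z^2 - 15*z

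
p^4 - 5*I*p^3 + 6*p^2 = p^2*(p - 6*I)*(p + I)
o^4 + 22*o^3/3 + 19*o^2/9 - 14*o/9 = o*(o - 1/3)*(o + 2/3)*(o + 7)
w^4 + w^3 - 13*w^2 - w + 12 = (w - 3)*(w - 1)*(w + 1)*(w + 4)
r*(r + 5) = r^2 + 5*r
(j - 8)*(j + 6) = j^2 - 2*j - 48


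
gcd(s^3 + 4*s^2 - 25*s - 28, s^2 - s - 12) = s - 4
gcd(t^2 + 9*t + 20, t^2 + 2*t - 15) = t + 5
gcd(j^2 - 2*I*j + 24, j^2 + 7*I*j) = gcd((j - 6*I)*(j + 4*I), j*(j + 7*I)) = 1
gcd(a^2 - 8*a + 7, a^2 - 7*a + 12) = 1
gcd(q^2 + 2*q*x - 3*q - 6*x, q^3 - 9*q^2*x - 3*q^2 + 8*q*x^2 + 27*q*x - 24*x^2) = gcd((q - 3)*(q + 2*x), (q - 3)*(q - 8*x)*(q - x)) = q - 3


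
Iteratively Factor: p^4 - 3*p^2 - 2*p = (p)*(p^3 - 3*p - 2) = p*(p + 1)*(p^2 - p - 2) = p*(p - 2)*(p + 1)*(p + 1)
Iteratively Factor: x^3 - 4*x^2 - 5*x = (x)*(x^2 - 4*x - 5) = x*(x - 5)*(x + 1)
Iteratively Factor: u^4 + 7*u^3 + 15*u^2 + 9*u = (u)*(u^3 + 7*u^2 + 15*u + 9) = u*(u + 1)*(u^2 + 6*u + 9) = u*(u + 1)*(u + 3)*(u + 3)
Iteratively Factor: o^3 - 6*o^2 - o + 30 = (o + 2)*(o^2 - 8*o + 15) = (o - 3)*(o + 2)*(o - 5)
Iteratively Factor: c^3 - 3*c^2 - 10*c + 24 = (c - 2)*(c^2 - c - 12) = (c - 2)*(c + 3)*(c - 4)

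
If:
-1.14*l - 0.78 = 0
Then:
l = -0.68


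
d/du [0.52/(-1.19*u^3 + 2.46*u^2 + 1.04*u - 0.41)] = (1.8564*u^2 - 2.5584*u - 0.5408)/(1.19*u^3 - 2.46*u^2 - 1.04*u + 0.41)^2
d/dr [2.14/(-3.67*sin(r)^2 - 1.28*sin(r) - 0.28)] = (15.7076*sin(r) + 2.7392)*cos(r)/(3.67*sin(r)^2 + 1.28*sin(r) + 0.28)^2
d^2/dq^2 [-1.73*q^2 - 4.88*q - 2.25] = -3.46000000000000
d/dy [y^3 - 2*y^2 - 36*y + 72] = 3*y^2 - 4*y - 36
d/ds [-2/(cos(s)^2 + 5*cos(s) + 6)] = -2*(2*cos(s) + 5)*sin(s)/(cos(s)^2 + 5*cos(s) + 6)^2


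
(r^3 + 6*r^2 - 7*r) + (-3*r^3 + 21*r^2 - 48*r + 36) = -2*r^3 + 27*r^2 - 55*r + 36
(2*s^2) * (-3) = -6*s^2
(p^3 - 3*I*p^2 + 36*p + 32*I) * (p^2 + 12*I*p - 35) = p^5 + 9*I*p^4 + 37*p^3 + 569*I*p^2 - 1644*p - 1120*I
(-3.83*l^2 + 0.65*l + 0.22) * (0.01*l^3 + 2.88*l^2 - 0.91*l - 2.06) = -0.0383*l^5 - 11.0239*l^4 + 5.3595*l^3 + 7.9319*l^2 - 1.5392*l - 0.4532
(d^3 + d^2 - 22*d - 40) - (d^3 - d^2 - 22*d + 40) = 2*d^2 - 80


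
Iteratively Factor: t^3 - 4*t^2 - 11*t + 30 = (t + 3)*(t^2 - 7*t + 10) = (t - 2)*(t + 3)*(t - 5)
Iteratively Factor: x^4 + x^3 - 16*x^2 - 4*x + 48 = (x - 3)*(x^3 + 4*x^2 - 4*x - 16) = (x - 3)*(x + 4)*(x^2 - 4) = (x - 3)*(x - 2)*(x + 4)*(x + 2)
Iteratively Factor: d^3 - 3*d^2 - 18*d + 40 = (d - 2)*(d^2 - d - 20) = (d - 2)*(d + 4)*(d - 5)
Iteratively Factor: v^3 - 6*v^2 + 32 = (v + 2)*(v^2 - 8*v + 16) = (v - 4)*(v + 2)*(v - 4)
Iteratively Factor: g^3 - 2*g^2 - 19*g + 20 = (g - 1)*(g^2 - g - 20) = (g - 5)*(g - 1)*(g + 4)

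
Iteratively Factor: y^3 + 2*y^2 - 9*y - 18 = (y + 2)*(y^2 - 9) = (y + 2)*(y + 3)*(y - 3)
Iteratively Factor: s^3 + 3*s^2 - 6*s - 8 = (s - 2)*(s^2 + 5*s + 4) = (s - 2)*(s + 4)*(s + 1)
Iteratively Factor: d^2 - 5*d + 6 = (d - 2)*(d - 3)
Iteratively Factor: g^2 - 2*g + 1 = (g - 1)*(g - 1)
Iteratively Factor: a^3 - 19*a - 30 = (a - 5)*(a^2 + 5*a + 6) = (a - 5)*(a + 2)*(a + 3)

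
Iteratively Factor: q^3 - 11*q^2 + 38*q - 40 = (q - 5)*(q^2 - 6*q + 8) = (q - 5)*(q - 2)*(q - 4)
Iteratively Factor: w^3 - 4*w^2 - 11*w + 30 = (w + 3)*(w^2 - 7*w + 10) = (w - 5)*(w + 3)*(w - 2)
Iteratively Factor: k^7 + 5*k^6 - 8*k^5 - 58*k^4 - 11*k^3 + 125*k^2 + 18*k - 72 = (k + 1)*(k^6 + 4*k^5 - 12*k^4 - 46*k^3 + 35*k^2 + 90*k - 72) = (k + 1)*(k + 3)*(k^5 + k^4 - 15*k^3 - k^2 + 38*k - 24) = (k - 3)*(k + 1)*(k + 3)*(k^4 + 4*k^3 - 3*k^2 - 10*k + 8) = (k - 3)*(k + 1)*(k + 3)*(k + 4)*(k^3 - 3*k + 2) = (k - 3)*(k + 1)*(k + 2)*(k + 3)*(k + 4)*(k^2 - 2*k + 1) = (k - 3)*(k - 1)*(k + 1)*(k + 2)*(k + 3)*(k + 4)*(k - 1)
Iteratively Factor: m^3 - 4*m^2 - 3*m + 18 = (m - 3)*(m^2 - m - 6) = (m - 3)^2*(m + 2)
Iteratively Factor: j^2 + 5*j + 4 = (j + 4)*(j + 1)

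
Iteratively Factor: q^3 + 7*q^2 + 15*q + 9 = (q + 3)*(q^2 + 4*q + 3) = (q + 3)^2*(q + 1)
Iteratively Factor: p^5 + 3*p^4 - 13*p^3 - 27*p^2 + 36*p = (p)*(p^4 + 3*p^3 - 13*p^2 - 27*p + 36) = p*(p - 1)*(p^3 + 4*p^2 - 9*p - 36) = p*(p - 1)*(p + 4)*(p^2 - 9) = p*(p - 3)*(p - 1)*(p + 4)*(p + 3)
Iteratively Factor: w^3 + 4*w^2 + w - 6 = (w + 2)*(w^2 + 2*w - 3) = (w - 1)*(w + 2)*(w + 3)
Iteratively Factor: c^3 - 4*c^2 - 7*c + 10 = (c - 1)*(c^2 - 3*c - 10) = (c - 1)*(c + 2)*(c - 5)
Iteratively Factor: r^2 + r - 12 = (r + 4)*(r - 3)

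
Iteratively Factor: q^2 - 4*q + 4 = (q - 2)*(q - 2)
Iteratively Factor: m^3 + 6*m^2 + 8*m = (m)*(m^2 + 6*m + 8) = m*(m + 2)*(m + 4)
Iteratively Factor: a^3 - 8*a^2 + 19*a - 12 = (a - 4)*(a^2 - 4*a + 3) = (a - 4)*(a - 1)*(a - 3)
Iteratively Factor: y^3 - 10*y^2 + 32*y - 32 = (y - 2)*(y^2 - 8*y + 16) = (y - 4)*(y - 2)*(y - 4)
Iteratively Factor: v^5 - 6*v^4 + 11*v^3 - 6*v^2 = (v - 3)*(v^4 - 3*v^3 + 2*v^2) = v*(v - 3)*(v^3 - 3*v^2 + 2*v) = v*(v - 3)*(v - 2)*(v^2 - v) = v^2*(v - 3)*(v - 2)*(v - 1)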